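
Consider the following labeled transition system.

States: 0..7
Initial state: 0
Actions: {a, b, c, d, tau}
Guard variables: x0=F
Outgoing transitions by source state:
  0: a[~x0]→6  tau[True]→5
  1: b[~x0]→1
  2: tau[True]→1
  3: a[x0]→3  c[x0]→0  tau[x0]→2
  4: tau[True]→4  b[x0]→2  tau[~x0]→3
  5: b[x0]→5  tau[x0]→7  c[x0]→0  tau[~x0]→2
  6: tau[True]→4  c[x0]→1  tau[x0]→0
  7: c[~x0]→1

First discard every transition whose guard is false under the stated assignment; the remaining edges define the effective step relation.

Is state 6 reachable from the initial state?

After dropping false guards: 9 live edges.
depth 0: {0}
depth 1: {5,6}  now seen {0,5,6}
depth 2: {2,4}  now seen {0,2,4,5,6}
depth 3: {1,3}  now seen {0,1,2,3,4,5,6}
R = {0,1,2,3,4,5,6}
trace reaching 6: a

Answer: REACHABLE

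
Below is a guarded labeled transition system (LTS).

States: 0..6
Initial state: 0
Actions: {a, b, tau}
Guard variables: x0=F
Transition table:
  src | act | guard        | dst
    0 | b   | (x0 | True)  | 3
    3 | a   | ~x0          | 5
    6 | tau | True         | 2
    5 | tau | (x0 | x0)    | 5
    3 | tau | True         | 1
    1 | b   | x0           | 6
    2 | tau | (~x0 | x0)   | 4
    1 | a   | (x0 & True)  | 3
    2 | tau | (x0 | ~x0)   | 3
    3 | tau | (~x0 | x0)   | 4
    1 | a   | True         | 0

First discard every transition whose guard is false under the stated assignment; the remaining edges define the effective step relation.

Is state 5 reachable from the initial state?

8 transition(s) survive guard evaluation.
L0 = {0}
L1 = {3}  now seen {0,3}
L2 = {1,4,5}  now seen {0,1,3,4,5}
R = {0,1,3,4,5}
witness 5: b·a

Answer: REACHABLE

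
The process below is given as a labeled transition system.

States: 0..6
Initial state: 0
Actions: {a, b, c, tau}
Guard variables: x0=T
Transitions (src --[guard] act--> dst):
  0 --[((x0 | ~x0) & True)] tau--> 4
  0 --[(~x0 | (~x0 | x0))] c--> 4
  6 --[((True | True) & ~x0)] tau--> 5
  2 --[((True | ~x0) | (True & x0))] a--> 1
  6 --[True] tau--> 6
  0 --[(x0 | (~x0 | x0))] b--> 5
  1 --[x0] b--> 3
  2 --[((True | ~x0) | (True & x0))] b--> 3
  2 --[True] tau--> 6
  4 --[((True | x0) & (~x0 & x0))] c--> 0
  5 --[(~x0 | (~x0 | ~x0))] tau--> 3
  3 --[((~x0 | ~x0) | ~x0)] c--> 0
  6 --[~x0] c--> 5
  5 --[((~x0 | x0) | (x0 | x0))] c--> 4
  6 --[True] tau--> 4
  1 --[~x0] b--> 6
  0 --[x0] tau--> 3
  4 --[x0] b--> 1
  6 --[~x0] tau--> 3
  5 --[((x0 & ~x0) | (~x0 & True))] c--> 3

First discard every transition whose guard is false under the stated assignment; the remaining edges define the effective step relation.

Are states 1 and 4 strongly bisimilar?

Refine partition for ~:
  π0 = {{0,1,2,3,4,5,6}}
  π1 = {{0},{1,4},{2},{3},{5},{6}}
  π2 = {{0},{1},{2},{3},{4},{5},{6}}
Fixed point at round 3; 7 class(es).
[1]={1}  [4]={4}

Answer: NOT BISIMILAR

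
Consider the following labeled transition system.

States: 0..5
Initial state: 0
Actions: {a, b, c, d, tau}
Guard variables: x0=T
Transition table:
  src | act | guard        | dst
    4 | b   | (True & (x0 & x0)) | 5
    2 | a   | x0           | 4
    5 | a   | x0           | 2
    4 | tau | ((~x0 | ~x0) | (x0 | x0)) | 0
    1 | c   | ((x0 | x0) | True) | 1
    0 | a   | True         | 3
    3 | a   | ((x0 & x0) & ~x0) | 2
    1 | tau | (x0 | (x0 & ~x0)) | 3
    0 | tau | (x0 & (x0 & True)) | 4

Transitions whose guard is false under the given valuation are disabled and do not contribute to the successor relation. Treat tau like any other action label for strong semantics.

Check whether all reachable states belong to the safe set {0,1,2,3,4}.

Answer: INVARIANT VIOLATED at state 5

Trace:
Safe = {0,1,2,3,4}
Reachable = {0,2,3,4,5}
  0: ✓
  2: ✓
  3: ✓
  4: ✓
  5: VIOLATES
witness against invariant: tau·b → 5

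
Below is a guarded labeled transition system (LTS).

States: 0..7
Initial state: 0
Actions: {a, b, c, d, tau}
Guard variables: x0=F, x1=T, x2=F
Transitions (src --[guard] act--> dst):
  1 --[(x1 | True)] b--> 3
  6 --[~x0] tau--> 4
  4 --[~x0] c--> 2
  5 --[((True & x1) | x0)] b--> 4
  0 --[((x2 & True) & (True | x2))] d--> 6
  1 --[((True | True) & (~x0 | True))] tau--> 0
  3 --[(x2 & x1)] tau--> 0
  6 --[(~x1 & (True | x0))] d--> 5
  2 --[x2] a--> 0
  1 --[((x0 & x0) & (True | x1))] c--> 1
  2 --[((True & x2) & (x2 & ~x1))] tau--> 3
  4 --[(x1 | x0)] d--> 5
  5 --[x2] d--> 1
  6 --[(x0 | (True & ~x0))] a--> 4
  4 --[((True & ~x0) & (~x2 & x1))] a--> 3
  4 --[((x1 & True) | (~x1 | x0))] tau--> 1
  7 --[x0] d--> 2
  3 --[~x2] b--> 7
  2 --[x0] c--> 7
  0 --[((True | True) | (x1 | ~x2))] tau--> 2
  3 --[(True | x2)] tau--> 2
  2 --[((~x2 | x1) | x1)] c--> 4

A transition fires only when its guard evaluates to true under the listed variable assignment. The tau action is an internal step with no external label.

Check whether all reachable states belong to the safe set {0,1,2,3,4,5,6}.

Answer: INVARIANT VIOLATED at state 7

Analysis:
Inv-set: {0,1,2,3,4,5,6}
R = {0,1,2,3,4,5,7}
  0: ✓
  1: ✓
  2: ✓
  3: ✓
  4: ✓
  5: ✓
  7: outside
witness against invariant: tau·c·a·b → 7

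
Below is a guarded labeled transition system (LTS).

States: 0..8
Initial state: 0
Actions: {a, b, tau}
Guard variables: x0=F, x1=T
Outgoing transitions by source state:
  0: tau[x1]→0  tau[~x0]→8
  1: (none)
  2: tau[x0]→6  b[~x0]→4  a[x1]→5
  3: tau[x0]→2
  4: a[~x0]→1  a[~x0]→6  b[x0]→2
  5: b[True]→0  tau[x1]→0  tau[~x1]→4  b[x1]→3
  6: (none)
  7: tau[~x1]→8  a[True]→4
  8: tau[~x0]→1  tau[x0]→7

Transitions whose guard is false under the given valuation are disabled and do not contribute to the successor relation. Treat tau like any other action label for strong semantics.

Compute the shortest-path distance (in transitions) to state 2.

BFS to 2:
  Layer 0: {0}
  Layer 1: {8}
  Layer 2: {1}
2 never appears.

Answer: UNREACHABLE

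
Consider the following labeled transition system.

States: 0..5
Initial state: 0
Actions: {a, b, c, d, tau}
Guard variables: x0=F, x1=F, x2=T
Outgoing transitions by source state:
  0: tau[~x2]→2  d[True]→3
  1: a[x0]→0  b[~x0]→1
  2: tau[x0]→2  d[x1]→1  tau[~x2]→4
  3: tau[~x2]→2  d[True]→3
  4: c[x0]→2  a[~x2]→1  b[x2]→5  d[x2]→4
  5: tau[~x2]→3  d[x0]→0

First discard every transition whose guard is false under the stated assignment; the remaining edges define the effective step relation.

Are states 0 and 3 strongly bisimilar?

Bisimulation quotient by refinement:
  round 0: {{0,1,2,3,4,5}}
  round 1: {{0,3},{1},{2,5},{4}}
4 equivalence class(es) (converged in 2)
0∈{0,3}, 3∈{0,3}

Answer: BISIMILAR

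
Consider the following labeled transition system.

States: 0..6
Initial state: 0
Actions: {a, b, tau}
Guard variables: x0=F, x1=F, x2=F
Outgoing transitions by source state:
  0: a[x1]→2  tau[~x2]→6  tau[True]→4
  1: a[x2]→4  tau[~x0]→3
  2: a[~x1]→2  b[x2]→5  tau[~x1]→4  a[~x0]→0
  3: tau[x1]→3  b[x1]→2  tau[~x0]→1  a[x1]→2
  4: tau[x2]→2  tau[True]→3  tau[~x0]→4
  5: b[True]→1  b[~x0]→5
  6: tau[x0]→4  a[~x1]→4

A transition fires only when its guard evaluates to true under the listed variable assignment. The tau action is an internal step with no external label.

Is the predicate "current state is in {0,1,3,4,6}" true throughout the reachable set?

Allowed set {0,1,3,4,6}
R = {0,1,3,4,6}
  0: ✓
  1: ✓
  3: ✓
  4: ✓
  6: ✓

Answer: INVARIANT HOLDS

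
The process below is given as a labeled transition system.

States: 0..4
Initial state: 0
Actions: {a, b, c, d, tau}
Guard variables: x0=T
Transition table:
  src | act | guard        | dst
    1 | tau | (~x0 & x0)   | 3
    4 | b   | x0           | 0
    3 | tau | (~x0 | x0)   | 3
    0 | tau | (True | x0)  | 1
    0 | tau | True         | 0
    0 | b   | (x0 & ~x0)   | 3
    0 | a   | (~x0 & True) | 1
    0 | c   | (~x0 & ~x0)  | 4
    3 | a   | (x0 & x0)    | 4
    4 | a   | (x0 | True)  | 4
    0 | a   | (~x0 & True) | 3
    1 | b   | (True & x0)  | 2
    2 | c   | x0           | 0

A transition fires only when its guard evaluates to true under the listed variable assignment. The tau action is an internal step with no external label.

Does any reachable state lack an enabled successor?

Answer: DEADLOCK-FREE

Trace:
Reach set: {0,1,2}
  0: tau→0  tau→1  [2 exit(s)]
  1: b→2  [1 exit(s)]
  2: c→0  [1 exit(s)]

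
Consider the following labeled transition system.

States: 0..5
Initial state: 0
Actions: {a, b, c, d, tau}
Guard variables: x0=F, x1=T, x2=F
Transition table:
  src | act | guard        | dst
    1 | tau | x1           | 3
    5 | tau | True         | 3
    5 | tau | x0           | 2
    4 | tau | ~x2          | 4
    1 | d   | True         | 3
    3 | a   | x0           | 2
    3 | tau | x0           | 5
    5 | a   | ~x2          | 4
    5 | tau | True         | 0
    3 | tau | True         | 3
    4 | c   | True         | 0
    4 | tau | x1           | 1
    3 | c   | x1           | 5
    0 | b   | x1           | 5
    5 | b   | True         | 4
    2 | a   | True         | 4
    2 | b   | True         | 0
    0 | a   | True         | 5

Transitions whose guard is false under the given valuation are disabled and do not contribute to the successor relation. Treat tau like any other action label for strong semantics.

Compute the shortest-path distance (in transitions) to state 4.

Breadth-first toward 4:
  L0 = {0}
  L1 = {5}
  L2 = {3,4}
4 enters at depth 2; path a·a

Answer: 2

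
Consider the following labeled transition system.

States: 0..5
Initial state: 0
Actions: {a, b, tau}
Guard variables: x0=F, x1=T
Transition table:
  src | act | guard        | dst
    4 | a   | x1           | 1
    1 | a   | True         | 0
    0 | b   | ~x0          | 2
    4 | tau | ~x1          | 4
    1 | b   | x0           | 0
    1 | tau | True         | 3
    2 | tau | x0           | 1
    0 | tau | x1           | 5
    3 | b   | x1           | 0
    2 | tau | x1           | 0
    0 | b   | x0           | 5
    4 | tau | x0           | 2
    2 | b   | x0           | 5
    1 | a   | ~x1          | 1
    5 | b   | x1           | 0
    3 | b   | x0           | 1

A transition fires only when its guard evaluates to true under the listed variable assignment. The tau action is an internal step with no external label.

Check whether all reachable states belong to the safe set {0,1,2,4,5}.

Answer: INVARIANT HOLDS

Trace:
Inv-set: {0,1,2,4,5}
Reach set: {0,2,5}
  0: ok
  2: ok
  5: ok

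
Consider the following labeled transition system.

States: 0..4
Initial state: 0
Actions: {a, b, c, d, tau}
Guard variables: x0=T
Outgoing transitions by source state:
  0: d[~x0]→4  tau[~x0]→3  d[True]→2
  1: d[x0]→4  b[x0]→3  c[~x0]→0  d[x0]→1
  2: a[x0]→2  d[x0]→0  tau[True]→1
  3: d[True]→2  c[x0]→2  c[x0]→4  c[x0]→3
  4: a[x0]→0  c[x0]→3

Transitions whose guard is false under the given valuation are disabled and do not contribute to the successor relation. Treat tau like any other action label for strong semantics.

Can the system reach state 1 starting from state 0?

Guard filter leaves 13 enabled edge(s).
Layer 0: {0}
Layer 1: {2}  now seen {0,2}
Layer 2: {1}  now seen {0,1,2}
Layer 3: {3,4}  now seen {0,1,2,3,4}
Reachable = {0,1,2,3,4}
Path to 1: d·tau

Answer: REACHABLE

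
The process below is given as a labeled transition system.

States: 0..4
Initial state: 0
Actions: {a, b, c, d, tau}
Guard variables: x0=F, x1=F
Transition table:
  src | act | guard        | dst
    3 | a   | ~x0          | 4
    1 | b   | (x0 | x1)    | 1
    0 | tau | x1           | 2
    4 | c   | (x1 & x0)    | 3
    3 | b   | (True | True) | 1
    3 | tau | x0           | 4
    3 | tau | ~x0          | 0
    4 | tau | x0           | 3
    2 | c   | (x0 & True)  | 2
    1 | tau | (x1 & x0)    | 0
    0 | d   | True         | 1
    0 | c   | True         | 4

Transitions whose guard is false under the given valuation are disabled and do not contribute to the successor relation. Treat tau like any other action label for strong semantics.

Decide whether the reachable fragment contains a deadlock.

Answer: DEADLOCK at state 1

Trace:
Reach set: {0,1,4}
  0: c→4  d→1  [2 out]
  1: ∅  [deadlock]
  4: ∅  [deadlock]
Path to 1: d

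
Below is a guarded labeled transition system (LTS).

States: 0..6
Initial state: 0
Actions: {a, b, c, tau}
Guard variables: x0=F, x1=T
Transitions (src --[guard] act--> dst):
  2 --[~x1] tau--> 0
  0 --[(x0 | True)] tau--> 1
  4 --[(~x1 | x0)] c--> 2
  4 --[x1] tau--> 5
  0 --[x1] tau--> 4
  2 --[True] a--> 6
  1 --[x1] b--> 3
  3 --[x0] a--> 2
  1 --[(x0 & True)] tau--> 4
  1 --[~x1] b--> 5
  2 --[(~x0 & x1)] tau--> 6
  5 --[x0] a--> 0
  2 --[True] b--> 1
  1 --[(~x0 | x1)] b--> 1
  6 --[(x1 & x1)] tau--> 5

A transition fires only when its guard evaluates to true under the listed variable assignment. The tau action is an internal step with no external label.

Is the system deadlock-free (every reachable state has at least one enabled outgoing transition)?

Reach set: {0,1,3,4,5}
  0: tau→1  tau→4  [2 exit(s)]
  1: b→1  b→3  [2 exit(s)]
  3: ∅  [deadlock]
  4: tau→5  [1 exit(s)]
  5: ∅  [deadlock]
trace reaching 3: tau·b

Answer: DEADLOCK at state 3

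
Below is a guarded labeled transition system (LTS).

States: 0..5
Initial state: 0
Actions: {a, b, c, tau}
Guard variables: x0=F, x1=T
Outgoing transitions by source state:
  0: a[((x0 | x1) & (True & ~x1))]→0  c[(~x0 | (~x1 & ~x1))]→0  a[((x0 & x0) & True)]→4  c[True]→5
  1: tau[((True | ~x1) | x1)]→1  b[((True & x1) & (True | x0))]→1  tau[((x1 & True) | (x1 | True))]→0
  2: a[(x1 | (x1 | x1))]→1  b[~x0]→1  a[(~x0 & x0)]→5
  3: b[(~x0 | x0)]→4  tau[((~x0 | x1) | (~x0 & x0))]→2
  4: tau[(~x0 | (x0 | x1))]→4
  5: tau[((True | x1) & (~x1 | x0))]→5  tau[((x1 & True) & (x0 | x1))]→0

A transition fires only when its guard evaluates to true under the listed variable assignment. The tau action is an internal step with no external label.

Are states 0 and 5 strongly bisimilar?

Answer: NOT BISIMILAR

Analysis:
Bisimulation quotient by refinement:
  π0 = {{0,1,2,3,4,5}}
  π1 = {{0},{1,3},{2},{4,5}}
  π2 = {{0},{1},{2},{3},{4},{5}}
Fixed point at round 3; 6 class(es).
[0]={0}  [5]={5}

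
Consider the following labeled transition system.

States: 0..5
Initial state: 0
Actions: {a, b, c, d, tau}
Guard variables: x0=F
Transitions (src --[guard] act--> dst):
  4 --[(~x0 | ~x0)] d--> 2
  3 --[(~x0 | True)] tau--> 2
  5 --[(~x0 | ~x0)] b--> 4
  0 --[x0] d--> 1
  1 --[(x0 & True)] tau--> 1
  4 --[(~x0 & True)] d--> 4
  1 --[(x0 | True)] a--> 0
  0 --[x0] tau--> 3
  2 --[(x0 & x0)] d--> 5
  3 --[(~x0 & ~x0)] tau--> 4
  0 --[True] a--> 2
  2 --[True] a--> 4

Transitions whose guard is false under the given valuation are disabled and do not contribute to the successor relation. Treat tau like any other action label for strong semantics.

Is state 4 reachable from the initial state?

Answer: REACHABLE

Working:
Guard filter leaves 8 enabled edge(s).
depth 0: {0}
depth 1: {2}  total {0,2}
depth 2: {4}  total {0,2,4}
R = {0,2,4}
trace reaching 4: a·a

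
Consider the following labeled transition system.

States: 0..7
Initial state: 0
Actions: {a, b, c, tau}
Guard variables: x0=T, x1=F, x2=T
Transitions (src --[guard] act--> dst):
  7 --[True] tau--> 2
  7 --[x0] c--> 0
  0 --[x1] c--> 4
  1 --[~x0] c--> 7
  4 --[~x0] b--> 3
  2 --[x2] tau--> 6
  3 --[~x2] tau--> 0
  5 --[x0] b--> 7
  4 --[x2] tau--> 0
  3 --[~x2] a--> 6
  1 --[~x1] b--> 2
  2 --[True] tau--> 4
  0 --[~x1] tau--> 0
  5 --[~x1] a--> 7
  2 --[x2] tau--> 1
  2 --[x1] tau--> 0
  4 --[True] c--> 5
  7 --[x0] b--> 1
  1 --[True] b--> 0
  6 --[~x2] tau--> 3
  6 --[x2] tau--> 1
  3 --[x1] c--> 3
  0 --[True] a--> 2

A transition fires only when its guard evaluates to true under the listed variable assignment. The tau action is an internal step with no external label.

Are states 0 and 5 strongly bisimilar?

Compute ~ classes (split until stable):
  π0 = {{0,1,2,3,4,5,6,7}}
  π1 = {{0},{1},{2,6},{3},{4},{5},{7}}
  π2 = {{0},{1},{2},{3},{4},{5},{6},{7}}
Fixed point at round 3; 8 class(es).
class of 0: {0}; class of 5: {5}

Answer: NOT BISIMILAR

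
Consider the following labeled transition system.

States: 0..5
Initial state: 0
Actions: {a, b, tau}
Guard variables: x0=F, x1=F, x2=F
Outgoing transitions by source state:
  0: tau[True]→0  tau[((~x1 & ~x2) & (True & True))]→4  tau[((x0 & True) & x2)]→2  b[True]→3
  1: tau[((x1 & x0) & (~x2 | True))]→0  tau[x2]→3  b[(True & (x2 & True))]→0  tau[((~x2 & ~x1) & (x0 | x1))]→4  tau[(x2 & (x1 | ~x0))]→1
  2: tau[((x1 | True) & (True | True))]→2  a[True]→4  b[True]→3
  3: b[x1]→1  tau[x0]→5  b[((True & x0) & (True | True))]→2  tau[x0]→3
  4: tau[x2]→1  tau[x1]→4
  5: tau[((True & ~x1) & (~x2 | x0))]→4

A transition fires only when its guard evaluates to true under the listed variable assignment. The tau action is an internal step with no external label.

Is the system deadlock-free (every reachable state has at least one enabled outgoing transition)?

Reach set: {0,3,4}
  0: b→3  tau→0  tau→4  [deg 3]
  3: ∅  [no exit]
  4: ∅  [no exit]
witness 3: b

Answer: DEADLOCK at state 3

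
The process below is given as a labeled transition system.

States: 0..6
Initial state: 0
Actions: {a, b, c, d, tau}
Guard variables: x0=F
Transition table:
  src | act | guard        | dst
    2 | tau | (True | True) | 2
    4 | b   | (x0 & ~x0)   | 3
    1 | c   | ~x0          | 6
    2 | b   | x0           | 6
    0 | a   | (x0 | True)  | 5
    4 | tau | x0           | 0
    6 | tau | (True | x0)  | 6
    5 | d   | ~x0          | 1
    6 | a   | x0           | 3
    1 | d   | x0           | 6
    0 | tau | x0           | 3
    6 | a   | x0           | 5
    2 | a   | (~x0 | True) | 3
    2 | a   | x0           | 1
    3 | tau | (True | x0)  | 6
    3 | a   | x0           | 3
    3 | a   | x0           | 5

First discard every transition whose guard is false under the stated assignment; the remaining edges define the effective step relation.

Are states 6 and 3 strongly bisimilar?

Answer: BISIMILAR

Working:
Refine partition for ~:
  round 0: {{0,1,2,3,4,5,6}}
  round 1: {{0},{1},{2},{3,6},{4},{5}}
6 equivalence class(es) (converged in 2)
class of 6: {3,6}; class of 3: {3,6}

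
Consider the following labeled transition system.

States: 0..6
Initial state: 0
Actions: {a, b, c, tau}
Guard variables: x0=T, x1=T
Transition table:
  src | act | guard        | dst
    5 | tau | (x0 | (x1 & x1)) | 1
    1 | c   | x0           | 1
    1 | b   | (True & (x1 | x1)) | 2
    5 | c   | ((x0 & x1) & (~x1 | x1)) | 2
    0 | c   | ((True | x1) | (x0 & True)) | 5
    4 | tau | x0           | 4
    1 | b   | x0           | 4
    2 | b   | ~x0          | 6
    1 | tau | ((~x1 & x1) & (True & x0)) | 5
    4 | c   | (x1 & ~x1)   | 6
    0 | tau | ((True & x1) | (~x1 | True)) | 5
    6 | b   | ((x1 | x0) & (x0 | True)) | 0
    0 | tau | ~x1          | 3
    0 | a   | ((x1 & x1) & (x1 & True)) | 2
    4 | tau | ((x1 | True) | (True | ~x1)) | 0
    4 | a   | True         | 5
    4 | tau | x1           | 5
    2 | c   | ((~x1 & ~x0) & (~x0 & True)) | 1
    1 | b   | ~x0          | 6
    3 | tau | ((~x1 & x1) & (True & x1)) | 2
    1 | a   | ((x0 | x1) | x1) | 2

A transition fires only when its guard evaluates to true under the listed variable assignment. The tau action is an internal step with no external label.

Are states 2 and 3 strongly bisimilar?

Refine partition for ~:
  P[0] = {{0,1,2,3,4,5,6}}
  P[1] = {{0},{1},{2,3},{4},{5},{6}}
Fixed point at round 2; 6 class(es).
2∈{2,3}, 3∈{2,3}

Answer: BISIMILAR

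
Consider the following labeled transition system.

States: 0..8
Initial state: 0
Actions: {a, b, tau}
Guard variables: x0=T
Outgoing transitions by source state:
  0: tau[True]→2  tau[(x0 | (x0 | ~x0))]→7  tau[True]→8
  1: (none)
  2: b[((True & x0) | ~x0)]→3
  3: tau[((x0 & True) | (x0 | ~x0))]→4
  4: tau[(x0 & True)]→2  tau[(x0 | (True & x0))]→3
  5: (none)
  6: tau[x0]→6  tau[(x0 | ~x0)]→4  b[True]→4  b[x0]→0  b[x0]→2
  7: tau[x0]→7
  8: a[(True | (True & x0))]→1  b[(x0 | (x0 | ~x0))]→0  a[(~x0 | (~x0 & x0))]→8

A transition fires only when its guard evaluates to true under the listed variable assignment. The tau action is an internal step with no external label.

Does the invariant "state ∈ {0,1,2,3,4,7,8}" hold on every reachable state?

Safe = {0,1,2,3,4,7,8}
Reach set: {0,1,2,3,4,7,8}
  0: ok
  1: ok
  2: ok
  3: ok
  4: ok
  7: ok
  8: ok

Answer: INVARIANT HOLDS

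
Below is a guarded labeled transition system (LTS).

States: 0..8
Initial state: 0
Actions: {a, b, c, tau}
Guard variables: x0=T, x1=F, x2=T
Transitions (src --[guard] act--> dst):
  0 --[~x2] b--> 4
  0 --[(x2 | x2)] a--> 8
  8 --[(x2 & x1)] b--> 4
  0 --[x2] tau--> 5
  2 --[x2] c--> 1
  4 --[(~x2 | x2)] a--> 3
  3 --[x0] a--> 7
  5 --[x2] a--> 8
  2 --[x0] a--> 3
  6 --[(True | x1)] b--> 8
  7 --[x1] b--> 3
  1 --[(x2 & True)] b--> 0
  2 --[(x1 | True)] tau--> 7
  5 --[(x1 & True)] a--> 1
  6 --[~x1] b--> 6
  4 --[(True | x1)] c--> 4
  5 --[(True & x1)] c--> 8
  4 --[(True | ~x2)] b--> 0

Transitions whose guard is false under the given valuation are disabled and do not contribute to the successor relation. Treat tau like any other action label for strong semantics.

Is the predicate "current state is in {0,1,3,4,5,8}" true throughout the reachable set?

Answer: INVARIANT HOLDS

Working:
Allowed set {0,1,3,4,5,8}
R = {0,5,8}
  0: safe
  5: safe
  8: safe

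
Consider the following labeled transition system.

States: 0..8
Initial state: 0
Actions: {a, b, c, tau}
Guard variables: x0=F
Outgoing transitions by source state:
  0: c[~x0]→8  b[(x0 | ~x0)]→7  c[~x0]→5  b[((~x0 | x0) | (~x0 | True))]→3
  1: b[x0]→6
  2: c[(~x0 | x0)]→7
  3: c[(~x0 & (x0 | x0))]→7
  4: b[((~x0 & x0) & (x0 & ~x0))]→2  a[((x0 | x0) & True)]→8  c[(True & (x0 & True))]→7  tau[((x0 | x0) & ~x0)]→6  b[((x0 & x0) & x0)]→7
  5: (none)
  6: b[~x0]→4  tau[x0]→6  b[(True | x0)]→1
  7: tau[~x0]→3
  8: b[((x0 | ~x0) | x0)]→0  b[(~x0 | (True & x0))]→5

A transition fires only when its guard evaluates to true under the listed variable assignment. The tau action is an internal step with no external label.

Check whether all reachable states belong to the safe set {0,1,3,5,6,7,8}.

Safe = {0,1,3,5,6,7,8}
Reach set: {0,3,5,7,8}
  0: ✓
  3: ✓
  5: ✓
  7: ✓
  8: ✓

Answer: INVARIANT HOLDS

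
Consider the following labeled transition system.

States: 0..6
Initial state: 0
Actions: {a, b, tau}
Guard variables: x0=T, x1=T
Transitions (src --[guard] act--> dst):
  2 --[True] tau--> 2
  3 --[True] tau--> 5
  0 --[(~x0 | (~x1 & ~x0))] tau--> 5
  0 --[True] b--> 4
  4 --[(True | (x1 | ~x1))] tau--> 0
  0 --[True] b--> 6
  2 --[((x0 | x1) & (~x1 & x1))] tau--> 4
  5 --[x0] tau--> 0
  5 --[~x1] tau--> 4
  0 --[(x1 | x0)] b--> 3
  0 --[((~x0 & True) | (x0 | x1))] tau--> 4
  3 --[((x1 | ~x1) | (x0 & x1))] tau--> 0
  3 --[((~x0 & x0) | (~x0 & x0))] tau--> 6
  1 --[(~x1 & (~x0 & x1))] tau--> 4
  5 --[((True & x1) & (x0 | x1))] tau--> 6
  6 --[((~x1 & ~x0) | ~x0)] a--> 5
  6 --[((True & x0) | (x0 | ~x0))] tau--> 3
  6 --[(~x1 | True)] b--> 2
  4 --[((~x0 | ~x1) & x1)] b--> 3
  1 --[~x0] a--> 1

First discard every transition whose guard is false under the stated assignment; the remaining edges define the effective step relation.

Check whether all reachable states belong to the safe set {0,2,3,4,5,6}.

Answer: INVARIANT HOLDS

Working:
Safe = {0,2,3,4,5,6}
Reach set: {0,2,3,4,5,6}
  0: safe
  2: safe
  3: safe
  4: safe
  5: safe
  6: safe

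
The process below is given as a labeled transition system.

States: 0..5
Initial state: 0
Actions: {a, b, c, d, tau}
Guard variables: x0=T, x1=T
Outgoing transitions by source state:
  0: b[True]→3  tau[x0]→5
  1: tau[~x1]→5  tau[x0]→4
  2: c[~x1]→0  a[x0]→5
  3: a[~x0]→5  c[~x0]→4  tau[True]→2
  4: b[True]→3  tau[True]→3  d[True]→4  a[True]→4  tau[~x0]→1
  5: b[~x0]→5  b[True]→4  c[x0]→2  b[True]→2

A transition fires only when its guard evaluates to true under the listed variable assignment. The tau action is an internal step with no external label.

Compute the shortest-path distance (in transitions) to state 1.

BFS to 1:
  Layer 0: {0}
  Layer 1: {3,5}
  Layer 2: {2,4}
1 never appears.

Answer: UNREACHABLE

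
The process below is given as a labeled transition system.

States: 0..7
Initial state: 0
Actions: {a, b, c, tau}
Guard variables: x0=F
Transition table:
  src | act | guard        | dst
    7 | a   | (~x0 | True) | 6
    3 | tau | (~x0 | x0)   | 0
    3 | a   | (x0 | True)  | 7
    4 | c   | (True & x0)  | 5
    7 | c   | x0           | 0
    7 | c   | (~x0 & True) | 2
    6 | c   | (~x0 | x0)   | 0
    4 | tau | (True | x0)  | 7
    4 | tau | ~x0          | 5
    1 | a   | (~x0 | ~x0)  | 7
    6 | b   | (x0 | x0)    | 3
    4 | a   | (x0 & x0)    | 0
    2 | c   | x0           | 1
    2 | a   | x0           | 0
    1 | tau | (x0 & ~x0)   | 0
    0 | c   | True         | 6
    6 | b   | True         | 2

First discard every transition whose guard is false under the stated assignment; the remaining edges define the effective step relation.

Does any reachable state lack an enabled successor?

Answer: DEADLOCK at state 2

Analysis:
Reach set: {0,2,6}
  0: c→6  [deg 1]
  2: ∅  [deadlock]
  6: b→2  c→0  [deg 2]
Path to 2: c·b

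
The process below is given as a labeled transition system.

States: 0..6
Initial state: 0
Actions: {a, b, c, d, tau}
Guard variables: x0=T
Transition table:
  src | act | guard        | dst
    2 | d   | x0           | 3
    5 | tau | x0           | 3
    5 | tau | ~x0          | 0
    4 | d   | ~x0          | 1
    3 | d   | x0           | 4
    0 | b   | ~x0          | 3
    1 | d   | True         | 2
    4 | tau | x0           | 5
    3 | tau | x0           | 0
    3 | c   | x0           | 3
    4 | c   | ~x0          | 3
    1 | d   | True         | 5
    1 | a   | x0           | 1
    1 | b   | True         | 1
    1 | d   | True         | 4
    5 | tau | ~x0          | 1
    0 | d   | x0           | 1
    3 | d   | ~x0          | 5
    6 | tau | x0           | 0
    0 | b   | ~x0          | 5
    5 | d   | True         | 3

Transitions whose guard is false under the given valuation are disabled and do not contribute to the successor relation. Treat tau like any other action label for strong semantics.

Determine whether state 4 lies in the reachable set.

14 transition(s) survive guard evaluation.
L0 = {0}
L1 = {1}  cumulative {0,1}
L2 = {2,4,5}  cumulative {0,1,2,4,5}
L3 = {3}  cumulative {0,1,2,3,4,5}
R = {0,1,2,3,4,5}
witness 4: d·d

Answer: REACHABLE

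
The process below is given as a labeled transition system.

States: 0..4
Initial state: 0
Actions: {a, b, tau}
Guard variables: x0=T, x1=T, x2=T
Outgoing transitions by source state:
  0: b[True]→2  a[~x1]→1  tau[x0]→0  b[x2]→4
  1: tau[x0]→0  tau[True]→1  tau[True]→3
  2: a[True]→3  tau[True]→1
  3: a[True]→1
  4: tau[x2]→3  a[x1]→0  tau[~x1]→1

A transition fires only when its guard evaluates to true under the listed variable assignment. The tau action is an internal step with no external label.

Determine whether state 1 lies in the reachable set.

Answer: REACHABLE

Working:
11 transition(s) survive guard evaluation.
Layer 0: {0}
Layer 1: {2,4}  cumulative {0,2,4}
Layer 2: {1,3}  cumulative {0,1,2,3,4}
R = {0,1,2,3,4}
trace reaching 1: b·tau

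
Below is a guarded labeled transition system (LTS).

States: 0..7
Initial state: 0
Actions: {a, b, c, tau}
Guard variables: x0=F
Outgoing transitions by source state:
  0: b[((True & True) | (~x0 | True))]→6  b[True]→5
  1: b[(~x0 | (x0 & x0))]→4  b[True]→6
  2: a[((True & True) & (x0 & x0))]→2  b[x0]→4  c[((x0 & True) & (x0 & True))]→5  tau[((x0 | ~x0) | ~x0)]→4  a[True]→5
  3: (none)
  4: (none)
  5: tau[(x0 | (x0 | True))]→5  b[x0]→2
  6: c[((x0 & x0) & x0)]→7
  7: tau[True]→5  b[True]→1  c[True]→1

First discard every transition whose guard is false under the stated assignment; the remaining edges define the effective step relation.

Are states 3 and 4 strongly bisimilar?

Answer: BISIMILAR

Working:
Compute ~ classes (split until stable):
  round 0: {{0,1,2,3,4,5,6,7}}
  round 1: {{0,1},{2},{3,4,6},{5},{7}}
  round 2: {{0},{1},{2},{3,4,6},{5},{7}}
Fixed point at round 3; 6 class(es).
class of 3: {3,4,6}; class of 4: {3,4,6}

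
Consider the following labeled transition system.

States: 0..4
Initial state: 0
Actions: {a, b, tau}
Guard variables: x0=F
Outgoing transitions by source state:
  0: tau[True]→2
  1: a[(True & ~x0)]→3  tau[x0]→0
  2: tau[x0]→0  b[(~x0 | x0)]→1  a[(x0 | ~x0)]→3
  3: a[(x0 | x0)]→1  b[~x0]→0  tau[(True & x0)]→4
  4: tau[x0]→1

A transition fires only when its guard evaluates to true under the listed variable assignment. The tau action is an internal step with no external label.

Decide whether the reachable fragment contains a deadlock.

Answer: DEADLOCK-FREE

Analysis:
Reach set: {0,1,2,3}
  0: tau→2  [1 exit(s)]
  1: a→3  [1 exit(s)]
  2: a→3  b→1  [2 exit(s)]
  3: b→0  [1 exit(s)]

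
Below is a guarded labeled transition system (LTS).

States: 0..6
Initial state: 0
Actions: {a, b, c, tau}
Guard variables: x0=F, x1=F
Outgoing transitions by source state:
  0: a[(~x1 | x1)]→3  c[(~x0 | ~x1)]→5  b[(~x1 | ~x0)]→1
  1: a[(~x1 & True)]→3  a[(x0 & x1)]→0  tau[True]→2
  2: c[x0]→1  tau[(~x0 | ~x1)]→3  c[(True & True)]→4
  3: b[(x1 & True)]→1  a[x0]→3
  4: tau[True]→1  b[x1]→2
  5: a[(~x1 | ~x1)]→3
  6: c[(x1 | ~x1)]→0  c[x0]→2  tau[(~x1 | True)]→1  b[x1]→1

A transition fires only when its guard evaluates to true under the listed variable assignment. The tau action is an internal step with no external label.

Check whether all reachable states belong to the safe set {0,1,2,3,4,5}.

Answer: INVARIANT HOLDS

Trace:
Inv-set: {0,1,2,3,4,5}
Reachable = {0,1,2,3,4,5}
  0: safe
  1: safe
  2: safe
  3: safe
  4: safe
  5: safe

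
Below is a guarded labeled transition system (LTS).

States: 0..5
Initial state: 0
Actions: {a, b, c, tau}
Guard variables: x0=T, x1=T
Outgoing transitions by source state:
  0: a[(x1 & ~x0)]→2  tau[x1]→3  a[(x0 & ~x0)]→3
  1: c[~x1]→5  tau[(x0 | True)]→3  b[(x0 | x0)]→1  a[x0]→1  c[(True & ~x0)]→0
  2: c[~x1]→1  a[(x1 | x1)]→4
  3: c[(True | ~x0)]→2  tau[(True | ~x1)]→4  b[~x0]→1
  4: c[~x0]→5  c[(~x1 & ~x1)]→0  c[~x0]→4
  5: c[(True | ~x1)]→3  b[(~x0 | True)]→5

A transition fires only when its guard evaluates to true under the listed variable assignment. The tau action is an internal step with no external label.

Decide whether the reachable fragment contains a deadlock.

R = {0,2,3,4}
  0: tau→3  [1 exit(s)]
  2: a→4  [1 exit(s)]
  3: c→2  tau→4  [2 exit(s)]
  4: ∅  [no exit]
Path to 4: tau·tau

Answer: DEADLOCK at state 4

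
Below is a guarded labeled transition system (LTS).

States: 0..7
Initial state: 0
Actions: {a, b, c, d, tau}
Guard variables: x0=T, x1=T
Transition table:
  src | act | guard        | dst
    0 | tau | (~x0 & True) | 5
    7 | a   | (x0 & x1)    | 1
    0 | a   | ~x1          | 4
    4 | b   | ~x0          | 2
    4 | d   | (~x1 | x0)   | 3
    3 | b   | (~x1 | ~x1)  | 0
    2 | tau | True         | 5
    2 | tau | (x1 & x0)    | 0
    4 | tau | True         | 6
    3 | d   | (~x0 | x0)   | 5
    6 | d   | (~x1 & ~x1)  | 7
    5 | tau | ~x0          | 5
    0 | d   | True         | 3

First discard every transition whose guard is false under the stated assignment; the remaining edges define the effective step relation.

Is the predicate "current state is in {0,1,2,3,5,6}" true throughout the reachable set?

Answer: INVARIANT HOLDS

Working:
Safe = {0,1,2,3,5,6}
Reach set: {0,3,5}
  0: ok
  3: ok
  5: ok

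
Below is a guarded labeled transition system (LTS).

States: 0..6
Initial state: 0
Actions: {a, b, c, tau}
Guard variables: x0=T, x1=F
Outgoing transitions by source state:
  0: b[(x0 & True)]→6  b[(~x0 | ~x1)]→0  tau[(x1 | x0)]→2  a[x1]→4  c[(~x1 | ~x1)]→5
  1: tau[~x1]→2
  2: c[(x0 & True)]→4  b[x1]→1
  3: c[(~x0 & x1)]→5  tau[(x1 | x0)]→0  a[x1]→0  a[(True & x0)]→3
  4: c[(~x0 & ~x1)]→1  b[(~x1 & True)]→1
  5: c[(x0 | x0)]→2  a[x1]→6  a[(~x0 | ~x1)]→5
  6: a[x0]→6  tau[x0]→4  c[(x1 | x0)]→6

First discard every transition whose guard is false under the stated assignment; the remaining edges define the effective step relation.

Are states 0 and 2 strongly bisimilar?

Compute ~ classes (split until stable):
  round 0: {{0,1,2,3,4,5,6}}
  round 1: {{0},{1},{2},{3},{4},{5},{6}}
stable after 2 split(s): 7 block(s)
class of 0: {0}; class of 2: {2}

Answer: NOT BISIMILAR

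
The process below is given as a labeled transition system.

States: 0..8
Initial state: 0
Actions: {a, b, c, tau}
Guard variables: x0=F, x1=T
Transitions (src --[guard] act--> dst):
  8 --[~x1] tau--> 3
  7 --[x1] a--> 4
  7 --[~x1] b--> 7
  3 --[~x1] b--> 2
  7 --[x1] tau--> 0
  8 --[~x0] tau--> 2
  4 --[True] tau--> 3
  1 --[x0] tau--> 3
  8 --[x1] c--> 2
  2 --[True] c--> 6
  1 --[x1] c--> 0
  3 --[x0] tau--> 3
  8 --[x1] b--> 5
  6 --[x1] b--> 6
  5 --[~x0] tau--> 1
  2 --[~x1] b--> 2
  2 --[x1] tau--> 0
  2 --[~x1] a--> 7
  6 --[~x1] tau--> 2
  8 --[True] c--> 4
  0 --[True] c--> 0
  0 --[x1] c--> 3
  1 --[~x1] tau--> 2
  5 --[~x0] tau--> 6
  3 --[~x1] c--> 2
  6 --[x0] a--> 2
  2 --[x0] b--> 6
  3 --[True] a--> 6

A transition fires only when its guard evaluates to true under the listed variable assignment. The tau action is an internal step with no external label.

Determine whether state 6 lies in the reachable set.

Answer: REACHABLE

Analysis:
16 transition(s) survive guard evaluation.
L0 = {0}
L1 = {3}  cumulative {0,3}
L2 = {6}  cumulative {0,3,6}
R = {0,3,6}
trace reaching 6: c·a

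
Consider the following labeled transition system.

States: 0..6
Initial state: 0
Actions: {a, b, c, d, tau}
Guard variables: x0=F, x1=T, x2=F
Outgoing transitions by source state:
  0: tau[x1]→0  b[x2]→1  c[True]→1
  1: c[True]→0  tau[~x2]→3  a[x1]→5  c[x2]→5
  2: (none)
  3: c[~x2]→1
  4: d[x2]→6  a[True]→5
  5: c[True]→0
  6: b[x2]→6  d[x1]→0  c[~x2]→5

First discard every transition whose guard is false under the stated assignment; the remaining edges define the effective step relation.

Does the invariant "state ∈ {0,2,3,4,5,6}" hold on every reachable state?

Allowed set {0,2,3,4,5,6}
R = {0,1,3,5}
  0: ok
  1: outside
  3: ok
  5: ok
witness against invariant: c → 1

Answer: INVARIANT VIOLATED at state 1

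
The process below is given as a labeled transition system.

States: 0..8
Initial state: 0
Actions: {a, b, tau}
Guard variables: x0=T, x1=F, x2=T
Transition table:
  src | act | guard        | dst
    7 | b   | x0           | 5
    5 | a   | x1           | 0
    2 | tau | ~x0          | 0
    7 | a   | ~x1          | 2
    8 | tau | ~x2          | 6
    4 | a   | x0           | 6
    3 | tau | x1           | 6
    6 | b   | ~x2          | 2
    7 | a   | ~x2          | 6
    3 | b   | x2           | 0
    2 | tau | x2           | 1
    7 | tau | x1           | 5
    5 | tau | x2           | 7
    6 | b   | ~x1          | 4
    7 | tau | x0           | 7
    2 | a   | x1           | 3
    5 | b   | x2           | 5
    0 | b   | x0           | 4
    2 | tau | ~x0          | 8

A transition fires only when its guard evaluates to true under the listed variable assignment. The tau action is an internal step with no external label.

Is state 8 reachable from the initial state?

Answer: UNREACHABLE

Analysis:
After dropping false guards: 10 live edges.
depth 0: {0}
depth 1: {4}  now seen {0,4}
depth 2: {6}  now seen {0,4,6}
Reach set: {0,4,6}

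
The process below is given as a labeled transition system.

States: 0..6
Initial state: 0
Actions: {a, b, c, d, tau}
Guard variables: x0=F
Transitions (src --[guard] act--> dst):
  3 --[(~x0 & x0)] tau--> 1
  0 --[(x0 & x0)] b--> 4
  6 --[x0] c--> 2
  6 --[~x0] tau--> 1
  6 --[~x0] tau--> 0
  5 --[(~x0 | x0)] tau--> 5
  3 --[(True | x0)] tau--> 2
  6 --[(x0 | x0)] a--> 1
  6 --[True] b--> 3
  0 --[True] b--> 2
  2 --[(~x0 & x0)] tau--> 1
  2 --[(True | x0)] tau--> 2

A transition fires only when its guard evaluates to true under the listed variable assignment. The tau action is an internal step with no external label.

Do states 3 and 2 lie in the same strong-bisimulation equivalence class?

Bisimulation quotient by refinement:
  π0 = {{0,1,2,3,4,5,6}}
  π1 = {{0},{1,4},{2,3,5},{6}}
Fixed point at round 2; 4 class(es).
3∈{2,3,5}, 2∈{2,3,5}

Answer: BISIMILAR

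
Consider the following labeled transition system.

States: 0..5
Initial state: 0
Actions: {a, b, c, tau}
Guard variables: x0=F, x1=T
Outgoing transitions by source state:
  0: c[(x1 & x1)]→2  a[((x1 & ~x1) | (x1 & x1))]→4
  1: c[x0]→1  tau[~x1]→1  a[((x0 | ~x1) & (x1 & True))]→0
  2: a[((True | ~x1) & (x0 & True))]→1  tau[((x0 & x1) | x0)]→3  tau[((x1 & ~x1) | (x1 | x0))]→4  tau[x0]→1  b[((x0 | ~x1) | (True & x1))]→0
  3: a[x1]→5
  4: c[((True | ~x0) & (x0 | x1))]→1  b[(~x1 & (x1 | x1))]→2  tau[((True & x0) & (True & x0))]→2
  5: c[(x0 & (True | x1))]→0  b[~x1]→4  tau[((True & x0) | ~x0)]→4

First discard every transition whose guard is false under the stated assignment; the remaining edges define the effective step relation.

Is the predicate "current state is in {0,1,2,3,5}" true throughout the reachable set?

Answer: INVARIANT VIOLATED at state 4

Working:
Safe = {0,1,2,3,5}
Reachable = {0,1,2,4}
  0: safe
  1: safe
  2: safe
  4: ✗ unsafe
witness against invariant: a → 4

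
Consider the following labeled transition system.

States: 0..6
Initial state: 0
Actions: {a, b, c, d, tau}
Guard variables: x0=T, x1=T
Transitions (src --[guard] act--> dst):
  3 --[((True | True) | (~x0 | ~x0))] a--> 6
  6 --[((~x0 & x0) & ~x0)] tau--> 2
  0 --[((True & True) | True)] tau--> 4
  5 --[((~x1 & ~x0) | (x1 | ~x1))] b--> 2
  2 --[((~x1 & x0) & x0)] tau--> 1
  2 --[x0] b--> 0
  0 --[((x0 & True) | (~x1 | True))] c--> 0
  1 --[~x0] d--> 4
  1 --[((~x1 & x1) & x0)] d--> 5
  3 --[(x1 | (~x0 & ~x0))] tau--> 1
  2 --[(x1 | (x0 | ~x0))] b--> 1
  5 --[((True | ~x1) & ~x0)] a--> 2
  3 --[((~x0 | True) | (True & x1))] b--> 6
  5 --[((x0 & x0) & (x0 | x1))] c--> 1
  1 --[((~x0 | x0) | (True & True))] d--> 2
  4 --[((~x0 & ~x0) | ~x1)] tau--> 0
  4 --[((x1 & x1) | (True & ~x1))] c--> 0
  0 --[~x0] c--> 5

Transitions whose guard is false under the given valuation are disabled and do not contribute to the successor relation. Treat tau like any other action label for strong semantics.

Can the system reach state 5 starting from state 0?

Answer: UNREACHABLE

Analysis:
Guard filter leaves 11 enabled edge(s).
depth 0: {0}
depth 1: {4}  now seen {0,4}
Reach set: {0,4}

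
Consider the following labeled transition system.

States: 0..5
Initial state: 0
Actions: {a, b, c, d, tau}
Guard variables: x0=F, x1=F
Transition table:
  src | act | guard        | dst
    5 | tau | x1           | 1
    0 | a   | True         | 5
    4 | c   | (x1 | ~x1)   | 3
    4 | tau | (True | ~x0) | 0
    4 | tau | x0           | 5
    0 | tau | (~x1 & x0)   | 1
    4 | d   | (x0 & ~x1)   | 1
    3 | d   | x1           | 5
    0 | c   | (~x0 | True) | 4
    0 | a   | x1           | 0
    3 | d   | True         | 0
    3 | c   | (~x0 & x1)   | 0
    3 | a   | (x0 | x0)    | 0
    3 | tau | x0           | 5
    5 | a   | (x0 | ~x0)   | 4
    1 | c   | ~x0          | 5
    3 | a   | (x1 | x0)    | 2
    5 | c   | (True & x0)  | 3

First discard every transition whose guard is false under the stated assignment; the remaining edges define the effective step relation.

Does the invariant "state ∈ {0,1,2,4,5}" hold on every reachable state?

Answer: INVARIANT VIOLATED at state 3

Analysis:
Safe = {0,1,2,4,5}
Reachable = {0,3,4,5}
  0: ok
  3: VIOLATES
  4: ok
  5: ok
counterexample path to 3: c·c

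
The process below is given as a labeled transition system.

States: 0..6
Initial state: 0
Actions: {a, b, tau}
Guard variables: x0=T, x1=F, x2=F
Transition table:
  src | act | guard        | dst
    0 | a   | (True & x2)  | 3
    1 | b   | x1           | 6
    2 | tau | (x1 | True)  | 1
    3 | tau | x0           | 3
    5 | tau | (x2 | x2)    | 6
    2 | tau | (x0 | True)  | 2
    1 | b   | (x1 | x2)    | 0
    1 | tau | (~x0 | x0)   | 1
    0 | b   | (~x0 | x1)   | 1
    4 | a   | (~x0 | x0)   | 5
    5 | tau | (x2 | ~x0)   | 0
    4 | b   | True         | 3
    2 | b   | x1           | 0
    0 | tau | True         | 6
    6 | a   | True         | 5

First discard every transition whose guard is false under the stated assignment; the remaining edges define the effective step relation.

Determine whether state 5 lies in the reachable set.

Answer: REACHABLE

Analysis:
8 transition(s) survive guard evaluation.
depth 0: {0}
depth 1: {6}  total {0,6}
depth 2: {5}  total {0,5,6}
Reach set: {0,5,6}
trace reaching 5: tau·a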